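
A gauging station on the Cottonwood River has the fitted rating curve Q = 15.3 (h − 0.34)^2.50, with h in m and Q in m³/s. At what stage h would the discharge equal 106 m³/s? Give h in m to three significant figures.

2.51 m

h − h₀ = (Q/C)^(1/b) = (106/15.3)^(1/2.50) = 2.169 m
h = 0.34 + 2.169 = 2.509 m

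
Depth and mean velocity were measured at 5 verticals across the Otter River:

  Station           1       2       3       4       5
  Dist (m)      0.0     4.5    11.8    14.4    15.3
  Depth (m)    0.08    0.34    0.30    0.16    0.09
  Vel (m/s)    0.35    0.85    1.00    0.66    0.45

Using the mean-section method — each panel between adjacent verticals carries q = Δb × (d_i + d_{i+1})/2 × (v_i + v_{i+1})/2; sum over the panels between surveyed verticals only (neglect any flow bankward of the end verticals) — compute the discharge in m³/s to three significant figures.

Panel 1-2: Δb = 4.5 m, d̄ = (0.08+0.34)/2 = 0.21, v̄ = (0.35+0.85)/2 = 0.6 → q = 4.5×0.21×0.6 = 0.5670 m³/s
Panel 2-3: Δb = 7.3 m, d̄ = (0.34+0.30)/2 = 0.32, v̄ = (0.85+1.00)/2 = 0.925 → q = 7.3×0.32×0.925 = 2.161 m³/s
Panel 3-4: Δb = 2.6 m, d̄ = (0.30+0.16)/2 = 0.23, v̄ = (1.00+0.66)/2 = 0.83 → q = 2.6×0.23×0.83 = 0.4963 m³/s
Panel 4-5: Δb = 0.9 m, d̄ = (0.16+0.09)/2 = 0.125, v̄ = (0.66+0.45)/2 = 0.555 → q = 0.9×0.125×0.555 = 0.06244 m³/s
Q = Σ q = 3.287 m³/s

3.29 m³/s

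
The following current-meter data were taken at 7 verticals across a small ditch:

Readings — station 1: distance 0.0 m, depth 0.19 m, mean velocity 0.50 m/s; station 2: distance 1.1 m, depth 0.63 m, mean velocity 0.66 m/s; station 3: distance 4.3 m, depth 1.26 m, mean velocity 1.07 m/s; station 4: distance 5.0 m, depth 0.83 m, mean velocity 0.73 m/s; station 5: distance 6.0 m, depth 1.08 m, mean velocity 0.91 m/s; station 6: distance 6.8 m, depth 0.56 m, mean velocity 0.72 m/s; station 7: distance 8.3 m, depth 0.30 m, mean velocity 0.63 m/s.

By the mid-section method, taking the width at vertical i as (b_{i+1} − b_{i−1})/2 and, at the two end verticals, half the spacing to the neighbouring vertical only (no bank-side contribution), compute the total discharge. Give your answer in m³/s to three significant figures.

w_1 = (1.1 − 0.0)/2 = 0.55 m; q_1 = 0.50 × 0.19 × 0.55 = 0.05225 m³/s
w_2 = (4.3 − 0.0)/2 = 2.15 m; q_2 = 0.66 × 0.63 × 2.15 = 0.8940 m³/s
w_3 = (5.0 − 1.1)/2 = 1.95 m; q_3 = 1.07 × 1.26 × 1.95 = 2.629 m³/s
w_4 = (6.0 − 4.3)/2 = 0.85 m; q_4 = 0.73 × 0.83 × 0.85 = 0.5150 m³/s
w_5 = (6.8 − 5.0)/2 = 0.9 m; q_5 = 0.91 × 1.08 × 0.9 = 0.8845 m³/s
w_6 = (8.3 − 6.0)/2 = 1.15 m; q_6 = 0.72 × 0.56 × 1.15 = 0.4637 m³/s
w_7 = (8.3 − 6.8)/2 = 0.75 m; q_7 = 0.63 × 0.30 × 0.75 = 0.1418 m³/s
Q = Σ qᵢ = 5.580 m³/s

5.58 m³/s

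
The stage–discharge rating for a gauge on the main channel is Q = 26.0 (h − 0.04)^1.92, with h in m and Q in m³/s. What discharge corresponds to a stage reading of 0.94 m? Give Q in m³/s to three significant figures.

21.2 m³/s

Q = 26.0 × (0.94 − 0.04)^1.92 = 26.0 × 0.9^1.92 = 21.24 m³/s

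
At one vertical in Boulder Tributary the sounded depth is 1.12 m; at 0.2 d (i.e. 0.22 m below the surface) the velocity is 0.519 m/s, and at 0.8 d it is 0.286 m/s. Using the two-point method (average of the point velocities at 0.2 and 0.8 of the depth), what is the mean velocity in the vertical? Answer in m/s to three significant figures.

0.403 m/s

v̄ = (0.519 + 0.286) / 2 = 0.4025 m/s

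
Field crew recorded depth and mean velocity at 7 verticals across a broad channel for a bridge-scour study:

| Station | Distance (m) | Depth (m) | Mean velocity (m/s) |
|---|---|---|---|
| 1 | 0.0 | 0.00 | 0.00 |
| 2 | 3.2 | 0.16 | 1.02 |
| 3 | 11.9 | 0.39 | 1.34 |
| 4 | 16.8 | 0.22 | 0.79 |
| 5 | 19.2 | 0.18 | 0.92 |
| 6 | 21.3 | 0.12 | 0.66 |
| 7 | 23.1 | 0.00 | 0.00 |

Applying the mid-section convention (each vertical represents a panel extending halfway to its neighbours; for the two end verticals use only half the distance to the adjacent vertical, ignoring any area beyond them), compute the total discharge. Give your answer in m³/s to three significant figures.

5.69 m³/s

w_2 = (11.9 − 0.0)/2 = 5.95 m; q_2 = 1.02 × 0.16 × 5.95 = 0.9710 m³/s
w_3 = (16.8 − 3.2)/2 = 6.8 m; q_3 = 1.34 × 0.39 × 6.8 = 3.554 m³/s
w_4 = (19.2 − 11.9)/2 = 3.65 m; q_4 = 0.79 × 0.22 × 3.65 = 0.6344 m³/s
w_5 = (21.3 − 16.8)/2 = 2.25 m; q_5 = 0.92 × 0.18 × 2.25 = 0.3726 m³/s
w_6 = (23.1 − 19.2)/2 = 1.95 m; q_6 = 0.66 × 0.12 × 1.95 = 0.1544 m³/s
Stations 1, 7 contribute zero (depth or velocity is 0).
Q = Σ qᵢ = 5.686 m³/s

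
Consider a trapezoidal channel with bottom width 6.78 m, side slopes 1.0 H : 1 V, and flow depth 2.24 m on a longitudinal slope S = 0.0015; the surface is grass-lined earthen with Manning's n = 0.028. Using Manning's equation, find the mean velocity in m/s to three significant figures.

1.85 m/s

A = (b + z·y)·y = (6.78 + 1.0×2.24)×2.24 = 20.20 m²
P = b + 2y√(1+z²) = 6.78 + 2×2.24×√(1+1.0²) = 13.12 m
R = A/P = 20.20/13.12 = 1.541 m
Q = (1/n)·A·R^(2/3)·S^(1/2) = (1/0.028) × 20.20 × 1.541^(2/3) × 0.0015^(1/2) = 37.28 m³/s
V = Q/A = 37.28/20.20 = 1.845 m/s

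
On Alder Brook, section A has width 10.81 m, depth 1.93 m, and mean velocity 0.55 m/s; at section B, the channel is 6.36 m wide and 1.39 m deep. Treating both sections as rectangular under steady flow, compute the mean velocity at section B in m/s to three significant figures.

1.30 m/s

Q = A₁V₁ = (10.81×1.93) × 0.55 = 11.47 m³/s
A₂ = 6.36 × 1.39 = 8.840 m²
V₂ = Q/A₂ = 11.47/8.840 = 1.298 m/s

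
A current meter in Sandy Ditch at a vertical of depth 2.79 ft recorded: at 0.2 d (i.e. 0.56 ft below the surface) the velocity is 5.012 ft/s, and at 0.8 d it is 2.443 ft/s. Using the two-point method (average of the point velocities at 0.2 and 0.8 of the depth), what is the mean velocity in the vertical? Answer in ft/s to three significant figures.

3.73 ft/s

v̄ = (5.012 + 2.443) / 2 = 3.728 ft/s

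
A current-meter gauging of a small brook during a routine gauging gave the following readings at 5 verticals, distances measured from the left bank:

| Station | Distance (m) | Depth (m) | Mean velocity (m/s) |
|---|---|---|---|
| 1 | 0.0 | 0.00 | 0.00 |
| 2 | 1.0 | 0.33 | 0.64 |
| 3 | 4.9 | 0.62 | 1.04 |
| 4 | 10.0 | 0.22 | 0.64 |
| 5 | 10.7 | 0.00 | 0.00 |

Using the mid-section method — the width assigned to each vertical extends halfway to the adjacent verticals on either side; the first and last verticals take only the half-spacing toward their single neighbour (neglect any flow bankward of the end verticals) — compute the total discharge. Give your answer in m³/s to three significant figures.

3.83 m³/s

w_2 = (4.9 − 0.0)/2 = 2.45 m; q_2 = 0.64 × 0.33 × 2.45 = 0.5174 m³/s
w_3 = (10.0 − 1.0)/2 = 4.5 m; q_3 = 1.04 × 0.62 × 4.5 = 2.902 m³/s
w_4 = (10.7 − 4.9)/2 = 2.9 m; q_4 = 0.64 × 0.22 × 2.9 = 0.4083 m³/s
Stations 1, 5 contribute zero (depth or velocity is 0).
Q = Σ qᵢ = 3.827 m³/s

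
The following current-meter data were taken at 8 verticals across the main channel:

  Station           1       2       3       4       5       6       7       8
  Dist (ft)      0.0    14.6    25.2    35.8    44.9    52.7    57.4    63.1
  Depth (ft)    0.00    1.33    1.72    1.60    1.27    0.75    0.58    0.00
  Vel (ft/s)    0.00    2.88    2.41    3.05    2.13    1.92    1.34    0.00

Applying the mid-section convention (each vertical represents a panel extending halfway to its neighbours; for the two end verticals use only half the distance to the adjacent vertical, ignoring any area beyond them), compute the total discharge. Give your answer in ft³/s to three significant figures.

w_2 = (25.2 − 0.0)/2 = 12.6 ft; q_2 = 2.88 × 1.33 × 12.6 = 48.26 ft³/s
w_3 = (35.8 − 14.6)/2 = 10.6 ft; q_3 = 2.41 × 1.72 × 10.6 = 43.94 ft³/s
w_4 = (44.9 − 25.2)/2 = 9.85 ft; q_4 = 3.05 × 1.60 × 9.85 = 48.07 ft³/s
w_5 = (52.7 − 35.8)/2 = 8.45 ft; q_5 = 2.13 × 1.27 × 8.45 = 22.86 ft³/s
w_6 = (57.4 − 44.9)/2 = 6.25 ft; q_6 = 1.92 × 0.75 × 6.25 = 9.000 ft³/s
w_7 = (63.1 − 52.7)/2 = 5.2 ft; q_7 = 1.34 × 0.58 × 5.2 = 4.041 ft³/s
Stations 1, 8 contribute zero (depth or velocity is 0).
Q = Σ qᵢ = 176.2 ft³/s

176 ft³/s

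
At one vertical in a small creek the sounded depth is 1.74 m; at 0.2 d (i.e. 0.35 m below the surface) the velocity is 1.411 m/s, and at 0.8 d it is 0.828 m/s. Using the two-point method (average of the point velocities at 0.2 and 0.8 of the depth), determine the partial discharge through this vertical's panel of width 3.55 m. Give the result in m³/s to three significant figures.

v̄ = (1.411 + 0.828) / 2 = 1.120 m/s
q = v̄ × d × w = 1.120 × 1.74 × 3.55 = 6.915 m³/s

6.92 m³/s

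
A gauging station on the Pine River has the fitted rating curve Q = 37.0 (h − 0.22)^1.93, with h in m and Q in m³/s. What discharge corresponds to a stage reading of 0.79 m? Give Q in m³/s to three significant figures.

Q = 37.0 × (0.79 − 0.22)^1.93 = 37.0 × 0.57^1.93 = 12.50 m³/s

12.5 m³/s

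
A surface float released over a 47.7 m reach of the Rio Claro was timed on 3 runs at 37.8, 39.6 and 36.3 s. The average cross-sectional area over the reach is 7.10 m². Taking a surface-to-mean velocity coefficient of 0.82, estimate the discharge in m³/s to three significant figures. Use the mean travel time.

7.33 m³/s

t̄ = (37.8 + 39.6 + 36.3) / 3 = 37.9 s
v_surface = L / t̄ = 47.7 / 37.9 = 1.259 m/s
v_mean = 0.82 × 1.259 = 1.032 m/s
Q = A × v_mean = 7.10 × 1.032 = 7.327 m³/s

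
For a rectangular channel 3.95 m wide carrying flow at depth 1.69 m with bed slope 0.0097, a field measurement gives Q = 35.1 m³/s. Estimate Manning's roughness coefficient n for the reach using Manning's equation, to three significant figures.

0.0176

A = b·y = 3.95 × 1.69 = 6.676 m²
P = b + 2y = 3.95 + 2×1.69 = 7.330 m
R = A/P = 6.676/7.330 = 0.9107 m
n = (1/Q)·A·R^(2/3)·S^(1/2) = (1/35.1) × 6.676 × 0.9395 × 0.09849 = 0.01760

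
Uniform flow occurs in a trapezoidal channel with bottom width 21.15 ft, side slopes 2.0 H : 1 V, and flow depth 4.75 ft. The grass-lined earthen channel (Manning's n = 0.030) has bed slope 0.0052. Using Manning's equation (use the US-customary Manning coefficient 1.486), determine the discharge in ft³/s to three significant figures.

A = (b + z·y)·y = (21.15 + 2.0×4.75)×4.75 = 145.6 ft²
P = b + 2y√(1+z²) = 21.15 + 2×4.75×√(1+2.0²) = 42.39 ft
R = A/P = 145.6/42.39 = 3.434 ft
Q = (1.486/n)·A·R^(2/3)·S^(1/2) = (1.486/0.030) × 145.6 × 3.434^(2/3) × 0.0052^(1/2) = 1184 ft³/s

1180 ft³/s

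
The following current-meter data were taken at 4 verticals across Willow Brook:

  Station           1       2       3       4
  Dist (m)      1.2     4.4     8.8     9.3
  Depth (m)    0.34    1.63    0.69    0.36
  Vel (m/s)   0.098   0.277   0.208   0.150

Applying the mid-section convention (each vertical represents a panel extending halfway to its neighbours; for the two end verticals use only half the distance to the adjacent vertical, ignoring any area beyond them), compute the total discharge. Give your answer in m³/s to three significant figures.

2.13 m³/s

w_1 = (4.4 − 1.2)/2 = 1.6 m; q_1 = 0.098 × 0.34 × 1.6 = 0.05331 m³/s
w_2 = (8.8 − 1.2)/2 = 3.8 m; q_2 = 0.277 × 1.63 × 3.8 = 1.716 m³/s
w_3 = (9.3 − 4.4)/2 = 2.45 m; q_3 = 0.208 × 0.69 × 2.45 = 0.3516 m³/s
w_4 = (9.3 − 8.8)/2 = 0.25 m; q_4 = 0.150 × 0.36 × 0.25 = 0.01350 m³/s
Q = Σ qᵢ = 2.134 m³/s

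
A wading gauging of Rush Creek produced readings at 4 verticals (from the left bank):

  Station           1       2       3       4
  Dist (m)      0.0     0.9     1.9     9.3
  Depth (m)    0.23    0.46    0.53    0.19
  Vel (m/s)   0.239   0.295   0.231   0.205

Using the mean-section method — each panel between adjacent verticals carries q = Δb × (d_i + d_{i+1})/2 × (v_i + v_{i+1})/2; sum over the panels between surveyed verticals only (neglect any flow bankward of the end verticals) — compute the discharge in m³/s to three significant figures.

0.794 m³/s

Panel 1-2: Δb = 0.9 m, d̄ = (0.23+0.46)/2 = 0.345, v̄ = (0.239+0.295)/2 = 0.267 → q = 0.9×0.345×0.267 = 0.08290 m³/s
Panel 2-3: Δb = 1 m, d̄ = (0.46+0.53)/2 = 0.495, v̄ = (0.295+0.231)/2 = 0.263 → q = 1×0.495×0.263 = 0.1302 m³/s
Panel 3-4: Δb = 7.4 m, d̄ = (0.53+0.19)/2 = 0.36, v̄ = (0.231+0.205)/2 = 0.218 → q = 7.4×0.36×0.218 = 0.5808 m³/s
Q = Σ q = 0.7938 m³/s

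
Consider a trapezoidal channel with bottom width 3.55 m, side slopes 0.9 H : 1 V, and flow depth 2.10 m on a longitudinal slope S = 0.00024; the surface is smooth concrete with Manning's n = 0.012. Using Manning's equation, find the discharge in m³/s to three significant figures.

17.0 m³/s

A = (b + z·y)·y = (3.55 + 0.9×2.10)×2.10 = 11.42 m²
P = b + 2y√(1+z²) = 3.55 + 2×2.10×√(1+0.9²) = 9.201 m
R = A/P = 11.42/9.201 = 1.242 m
Q = (1/n)·A·R^(2/3)·S^(1/2) = (1/0.012) × 11.42 × 1.242^(2/3) × 0.00024^(1/2) = 17.04 m³/s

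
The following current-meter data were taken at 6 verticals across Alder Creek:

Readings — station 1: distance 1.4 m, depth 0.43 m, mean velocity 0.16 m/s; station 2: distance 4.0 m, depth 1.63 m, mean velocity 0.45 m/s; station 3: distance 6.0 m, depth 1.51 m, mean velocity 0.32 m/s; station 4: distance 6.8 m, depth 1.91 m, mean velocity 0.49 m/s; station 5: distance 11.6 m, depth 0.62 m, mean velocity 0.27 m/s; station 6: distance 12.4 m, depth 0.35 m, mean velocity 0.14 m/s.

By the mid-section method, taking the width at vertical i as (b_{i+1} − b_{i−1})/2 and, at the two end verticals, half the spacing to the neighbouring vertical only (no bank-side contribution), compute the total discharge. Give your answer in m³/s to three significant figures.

w_1 = (4.0 − 1.4)/2 = 1.3 m; q_1 = 0.16 × 0.43 × 1.3 = 0.08944 m³/s
w_2 = (6.0 − 1.4)/2 = 2.3 m; q_2 = 0.45 × 1.63 × 2.3 = 1.687 m³/s
w_3 = (6.8 − 4.0)/2 = 1.4 m; q_3 = 0.32 × 1.51 × 1.4 = 0.6765 m³/s
w_4 = (11.6 − 6.0)/2 = 2.8 m; q_4 = 0.49 × 1.91 × 2.8 = 2.621 m³/s
w_5 = (12.4 − 6.8)/2 = 2.8 m; q_5 = 0.27 × 0.62 × 2.8 = 0.4687 m³/s
w_6 = (12.4 − 11.6)/2 = 0.4 m; q_6 = 0.14 × 0.35 × 0.4 = 0.01960 m³/s
Q = Σ qᵢ = 5.562 m³/s

5.56 m³/s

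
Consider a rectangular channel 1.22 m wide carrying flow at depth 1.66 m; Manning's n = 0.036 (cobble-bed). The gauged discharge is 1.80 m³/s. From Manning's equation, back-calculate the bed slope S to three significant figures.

0.00300

A = b·y = 1.22 × 1.66 = 2.025 m²
P = b + 2y = 1.22 + 2×1.66 = 4.540 m
R = A/P = 2.025/4.540 = 0.4461 m
S = (Q·n / (1·A·R^(2/3)))² = (1.80×0.036 / (1×2.025×0.5838))² = 0.003004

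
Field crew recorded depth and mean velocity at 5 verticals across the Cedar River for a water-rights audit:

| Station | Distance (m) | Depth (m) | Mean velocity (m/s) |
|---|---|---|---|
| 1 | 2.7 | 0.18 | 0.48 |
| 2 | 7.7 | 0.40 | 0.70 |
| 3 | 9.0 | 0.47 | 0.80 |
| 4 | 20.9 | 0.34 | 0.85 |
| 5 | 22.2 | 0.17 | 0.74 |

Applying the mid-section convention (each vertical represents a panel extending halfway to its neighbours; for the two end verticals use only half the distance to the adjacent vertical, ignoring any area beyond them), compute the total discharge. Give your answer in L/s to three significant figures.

w_1 = (7.7 − 2.7)/2 = 2.5 m; q_1 = 0.48 × 0.18 × 2.5 = 0.2160 m³/s
w_2 = (9.0 − 2.7)/2 = 3.15 m; q_2 = 0.70 × 0.40 × 3.15 = 0.8820 m³/s
w_3 = (20.9 − 7.7)/2 = 6.6 m; q_3 = 0.80 × 0.47 × 6.6 = 2.482 m³/s
w_4 = (22.2 − 9.0)/2 = 6.6 m; q_4 = 0.85 × 0.34 × 6.6 = 1.907 m³/s
w_5 = (22.2 − 20.9)/2 = 0.65 m; q_5 = 0.74 × 0.17 × 0.65 = 0.08177 m³/s
Q = Σ qᵢ = 5.569 m³/s
= 5.569 × 1000 = 5569 L/s

5570 L/s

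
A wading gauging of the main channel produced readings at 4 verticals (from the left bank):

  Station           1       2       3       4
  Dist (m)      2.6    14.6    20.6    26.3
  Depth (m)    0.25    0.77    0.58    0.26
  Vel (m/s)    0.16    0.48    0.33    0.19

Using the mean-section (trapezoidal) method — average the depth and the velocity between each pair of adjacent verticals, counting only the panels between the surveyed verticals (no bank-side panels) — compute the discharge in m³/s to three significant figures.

4.22 m³/s

Panel 1-2: Δb = 12 m, d̄ = (0.25+0.77)/2 = 0.51, v̄ = (0.16+0.48)/2 = 0.32 → q = 12×0.51×0.32 = 1.958 m³/s
Panel 2-3: Δb = 6 m, d̄ = (0.77+0.58)/2 = 0.675, v̄ = (0.48+0.33)/2 = 0.405 → q = 6×0.675×0.405 = 1.640 m³/s
Panel 3-4: Δb = 5.7 m, d̄ = (0.58+0.26)/2 = 0.42, v̄ = (0.33+0.19)/2 = 0.26 → q = 5.7×0.42×0.26 = 0.6224 m³/s
Q = Σ q = 4.221 m³/s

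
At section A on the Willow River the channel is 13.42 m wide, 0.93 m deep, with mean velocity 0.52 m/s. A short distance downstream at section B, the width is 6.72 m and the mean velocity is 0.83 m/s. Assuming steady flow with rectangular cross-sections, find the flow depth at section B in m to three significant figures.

1.16 m

Q = A₁V₁ = (13.42×0.93) × 0.52 = 6.490 m³/s
d₂ = Q/(b₂ V₂) = 6.490/(6.72×0.83) = 1.164 m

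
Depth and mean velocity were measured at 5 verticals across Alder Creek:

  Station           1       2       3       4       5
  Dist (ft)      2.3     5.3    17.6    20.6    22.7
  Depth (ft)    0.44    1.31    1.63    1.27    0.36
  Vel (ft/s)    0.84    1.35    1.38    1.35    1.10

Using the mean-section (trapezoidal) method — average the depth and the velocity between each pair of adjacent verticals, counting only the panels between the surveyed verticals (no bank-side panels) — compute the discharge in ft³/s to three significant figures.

Panel 1-2: Δb = 3 ft, d̄ = (0.44+1.31)/2 = 0.875, v̄ = (0.84+1.35)/2 = 1.095 → q = 3×0.875×1.095 = 2.874 ft³/s
Panel 2-3: Δb = 12.3 ft, d̄ = (1.31+1.63)/2 = 1.47, v̄ = (1.35+1.38)/2 = 1.365 → q = 12.3×1.47×1.365 = 24.68 ft³/s
Panel 3-4: Δb = 3 ft, d̄ = (1.63+1.27)/2 = 1.45, v̄ = (1.38+1.35)/2 = 1.365 → q = 3×1.45×1.365 = 5.938 ft³/s
Panel 4-5: Δb = 2.1 ft, d̄ = (1.27+0.36)/2 = 0.815, v̄ = (1.35+1.10)/2 = 1.225 → q = 2.1×0.815×1.225 = 2.097 ft³/s
Q = Σ q = 35.59 ft³/s

35.6 ft³/s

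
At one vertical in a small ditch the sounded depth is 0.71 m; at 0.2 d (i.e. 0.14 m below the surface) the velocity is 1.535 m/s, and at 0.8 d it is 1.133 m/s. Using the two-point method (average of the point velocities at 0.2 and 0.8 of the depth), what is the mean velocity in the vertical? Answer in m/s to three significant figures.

v̄ = (1.535 + 1.133) / 2 = 1.334 m/s

1.33 m/s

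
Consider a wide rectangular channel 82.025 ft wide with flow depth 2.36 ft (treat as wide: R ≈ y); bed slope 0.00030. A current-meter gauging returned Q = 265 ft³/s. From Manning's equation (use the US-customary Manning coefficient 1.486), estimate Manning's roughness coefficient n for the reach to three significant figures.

A = b·y = 82.025 × 2.36 = 193.6 ft²
Wide channel: R ≈ y = 2.36 ft
n = (1.486/Q)·A·R^(2/3)·S^(1/2) = (1.486/265) × 193.6 × 1.773 × 0.01732 = 0.03333

0.0333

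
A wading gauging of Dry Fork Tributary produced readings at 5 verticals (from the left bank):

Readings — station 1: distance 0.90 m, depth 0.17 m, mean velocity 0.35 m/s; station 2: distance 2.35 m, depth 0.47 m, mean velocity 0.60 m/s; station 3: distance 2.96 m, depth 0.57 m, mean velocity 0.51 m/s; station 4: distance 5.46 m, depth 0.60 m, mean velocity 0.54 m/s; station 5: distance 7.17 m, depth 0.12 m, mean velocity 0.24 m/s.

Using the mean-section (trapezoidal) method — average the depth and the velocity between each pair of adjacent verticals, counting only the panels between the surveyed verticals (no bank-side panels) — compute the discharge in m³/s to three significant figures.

1.40 m³/s

Panel 1-2: Δb = 1.45 m, d̄ = (0.17+0.47)/2 = 0.32, v̄ = (0.35+0.60)/2 = 0.475 → q = 1.45×0.32×0.475 = 0.2204 m³/s
Panel 2-3: Δb = 0.61 m, d̄ = (0.47+0.57)/2 = 0.52, v̄ = (0.60+0.51)/2 = 0.555 → q = 0.61×0.52×0.555 = 0.1760 m³/s
Panel 3-4: Δb = 2.5 m, d̄ = (0.57+0.60)/2 = 0.585, v̄ = (0.51+0.54)/2 = 0.525 → q = 2.5×0.585×0.525 = 0.7678 m³/s
Panel 4-5: Δb = 1.71 m, d̄ = (0.60+0.12)/2 = 0.36, v̄ = (0.54+0.24)/2 = 0.39 → q = 1.71×0.36×0.39 = 0.2401 m³/s
Q = Σ q = 1.404 m³/s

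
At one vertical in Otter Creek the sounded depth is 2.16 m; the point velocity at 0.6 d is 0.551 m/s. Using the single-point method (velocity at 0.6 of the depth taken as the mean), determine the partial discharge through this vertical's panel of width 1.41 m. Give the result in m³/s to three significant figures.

v̄ = v₀.₆ = 0.551 m/s
q = v̄ × d × w = 0.5510 × 2.16 × 1.41 = 1.678 m³/s

1.68 m³/s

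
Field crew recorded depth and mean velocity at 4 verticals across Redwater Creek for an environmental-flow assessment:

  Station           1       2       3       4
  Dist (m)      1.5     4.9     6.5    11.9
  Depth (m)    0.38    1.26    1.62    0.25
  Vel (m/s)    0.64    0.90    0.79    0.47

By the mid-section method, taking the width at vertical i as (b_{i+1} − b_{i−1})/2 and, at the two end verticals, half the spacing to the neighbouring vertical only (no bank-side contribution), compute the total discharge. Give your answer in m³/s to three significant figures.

w_1 = (4.9 − 1.5)/2 = 1.7 m; q_1 = 0.64 × 0.38 × 1.7 = 0.4134 m³/s
w_2 = (6.5 − 1.5)/2 = 2.5 m; q_2 = 0.90 × 1.26 × 2.5 = 2.835 m³/s
w_3 = (11.9 − 4.9)/2 = 3.5 m; q_3 = 0.79 × 1.62 × 3.5 = 4.479 m³/s
w_4 = (11.9 − 6.5)/2 = 2.7 m; q_4 = 0.47 × 0.25 × 2.7 = 0.3173 m³/s
Q = Σ qᵢ = 8.045 m³/s

8.04 m³/s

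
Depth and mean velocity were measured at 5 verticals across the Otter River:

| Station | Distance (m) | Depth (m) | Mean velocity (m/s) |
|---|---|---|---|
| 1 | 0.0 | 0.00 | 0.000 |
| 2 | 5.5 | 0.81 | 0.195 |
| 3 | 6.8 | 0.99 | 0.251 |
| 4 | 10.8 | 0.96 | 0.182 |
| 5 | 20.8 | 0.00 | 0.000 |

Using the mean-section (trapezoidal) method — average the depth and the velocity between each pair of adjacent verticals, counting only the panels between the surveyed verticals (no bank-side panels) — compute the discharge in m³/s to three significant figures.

Panel 1-2: Δb = 5.5 m, d̄ = (0.00+0.81)/2 = 0.405, v̄ = (0.000+0.195)/2 = 0.0975 → q = 5.5×0.405×0.0975 = 0.2172 m³/s
Panel 2-3: Δb = 1.3 m, d̄ = (0.81+0.99)/2 = 0.9, v̄ = (0.195+0.251)/2 = 0.223 → q = 1.3×0.9×0.223 = 0.2609 m³/s
Panel 3-4: Δb = 4 m, d̄ = (0.99+0.96)/2 = 0.975, v̄ = (0.251+0.182)/2 = 0.2165 → q = 4×0.975×0.2165 = 0.8444 m³/s
Panel 4-5: Δb = 10 m, d̄ = (0.96+0.00)/2 = 0.48, v̄ = (0.182+0.000)/2 = 0.091 → q = 10×0.48×0.091 = 0.4368 m³/s
Q = Σ q = 1.759 m³/s

1.76 m³/s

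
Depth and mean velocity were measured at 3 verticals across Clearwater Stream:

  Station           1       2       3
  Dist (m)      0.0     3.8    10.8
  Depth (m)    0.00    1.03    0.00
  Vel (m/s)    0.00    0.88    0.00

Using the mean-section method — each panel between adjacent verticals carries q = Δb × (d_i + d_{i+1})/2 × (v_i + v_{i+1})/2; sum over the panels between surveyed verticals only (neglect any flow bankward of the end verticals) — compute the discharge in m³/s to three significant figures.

2.45 m³/s

Panel 1-2: Δb = 3.8 m, d̄ = (0.00+1.03)/2 = 0.515, v̄ = (0.00+0.88)/2 = 0.44 → q = 3.8×0.515×0.44 = 0.8611 m³/s
Panel 2-3: Δb = 7 m, d̄ = (1.03+0.00)/2 = 0.515, v̄ = (0.88+0.00)/2 = 0.44 → q = 7×0.515×0.44 = 1.586 m³/s
Q = Σ q = 2.447 m³/s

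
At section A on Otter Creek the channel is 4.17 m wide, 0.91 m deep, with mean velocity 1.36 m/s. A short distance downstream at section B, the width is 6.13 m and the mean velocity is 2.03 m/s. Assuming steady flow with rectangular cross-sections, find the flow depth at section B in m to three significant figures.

0.415 m

Q = A₁V₁ = (4.17×0.91) × 1.36 = 5.161 m³/s
d₂ = Q/(b₂ V₂) = 5.161/(6.13×2.03) = 0.4147 m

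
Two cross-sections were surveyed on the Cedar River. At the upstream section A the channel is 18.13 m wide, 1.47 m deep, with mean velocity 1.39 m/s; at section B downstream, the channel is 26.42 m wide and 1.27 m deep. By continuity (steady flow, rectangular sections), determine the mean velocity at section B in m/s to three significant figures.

Q = A₁V₁ = (18.13×1.47) × 1.39 = 37.05 m³/s
A₂ = 26.42 × 1.27 = 33.55 m²
V₂ = Q/A₂ = 37.05/33.55 = 1.104 m/s

1.10 m/s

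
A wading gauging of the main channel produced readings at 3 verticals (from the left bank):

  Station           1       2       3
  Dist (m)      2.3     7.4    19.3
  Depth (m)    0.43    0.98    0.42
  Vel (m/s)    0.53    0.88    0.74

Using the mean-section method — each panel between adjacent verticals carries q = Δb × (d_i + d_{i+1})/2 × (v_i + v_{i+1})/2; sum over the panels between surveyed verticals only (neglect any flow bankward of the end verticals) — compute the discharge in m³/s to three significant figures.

Panel 1-2: Δb = 5.1 m, d̄ = (0.43+0.98)/2 = 0.705, v̄ = (0.53+0.88)/2 = 0.705 → q = 5.1×0.705×0.705 = 2.535 m³/s
Panel 2-3: Δb = 11.9 m, d̄ = (0.98+0.42)/2 = 0.7, v̄ = (0.88+0.74)/2 = 0.81 → q = 11.9×0.7×0.81 = 6.747 m³/s
Q = Σ q = 9.282 m³/s

9.28 m³/s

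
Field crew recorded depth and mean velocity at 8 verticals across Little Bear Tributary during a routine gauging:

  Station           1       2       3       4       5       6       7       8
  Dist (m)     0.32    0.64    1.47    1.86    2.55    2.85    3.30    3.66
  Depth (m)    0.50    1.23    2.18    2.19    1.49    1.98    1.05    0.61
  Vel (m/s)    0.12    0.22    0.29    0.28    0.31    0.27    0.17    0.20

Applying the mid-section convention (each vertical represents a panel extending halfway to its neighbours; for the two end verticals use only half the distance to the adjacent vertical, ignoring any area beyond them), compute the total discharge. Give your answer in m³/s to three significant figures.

1.41 m³/s

w_1 = (0.64 − 0.32)/2 = 0.16 m; q_1 = 0.12 × 0.50 × 0.16 = 0.009600 m³/s
w_2 = (1.47 − 0.32)/2 = 0.575 m; q_2 = 0.22 × 1.23 × 0.575 = 0.1556 m³/s
w_3 = (1.86 − 0.64)/2 = 0.61 m; q_3 = 0.29 × 2.18 × 0.61 = 0.3856 m³/s
w_4 = (2.55 − 1.47)/2 = 0.54 m; q_4 = 0.28 × 2.19 × 0.54 = 0.3311 m³/s
w_5 = (2.85 − 1.86)/2 = 0.495 m; q_5 = 0.31 × 1.49 × 0.495 = 0.2286 m³/s
w_6 = (3.30 − 2.55)/2 = 0.375 m; q_6 = 0.27 × 1.98 × 0.375 = 0.2005 m³/s
w_7 = (3.66 − 2.85)/2 = 0.405 m; q_7 = 0.17 × 1.05 × 0.405 = 0.07229 m³/s
w_8 = (3.66 − 3.30)/2 = 0.18 m; q_8 = 0.20 × 0.61 × 0.18 = 0.02196 m³/s
Q = Σ qᵢ = 1.405 m³/s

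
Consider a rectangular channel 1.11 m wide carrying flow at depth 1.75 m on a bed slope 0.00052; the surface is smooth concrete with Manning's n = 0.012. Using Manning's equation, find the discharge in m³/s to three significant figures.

2.07 m³/s

A = b·y = 1.11 × 1.75 = 1.943 m²
P = b + 2y = 1.11 + 2×1.75 = 4.610 m
R = A/P = 1.943/4.610 = 0.4214 m
Q = (1/n)·A·R^(2/3)·S^(1/2) = (1/0.012) × 1.943 × 0.4214^(2/3) × 0.00052^(1/2) = 2.075 m³/s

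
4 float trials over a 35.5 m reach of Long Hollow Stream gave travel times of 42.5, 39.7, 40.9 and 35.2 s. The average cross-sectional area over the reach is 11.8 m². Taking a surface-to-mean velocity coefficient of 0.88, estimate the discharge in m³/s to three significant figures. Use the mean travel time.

t̄ = (42.5 + 39.7 + 40.9 + 35.2) / 4 = 39.575 s
v_surface = L / t̄ = 35.5 / 39.575 = 0.8970 m/s
v_mean = 0.88 × 0.8970 = 0.7894 m/s
Q = A × v_mean = 11.8 × 0.7894 = 9.315 m³/s

9.31 m³/s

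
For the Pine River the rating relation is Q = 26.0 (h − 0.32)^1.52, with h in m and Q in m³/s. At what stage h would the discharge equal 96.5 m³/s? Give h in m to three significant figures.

h − h₀ = (Q/C)^(1/b) = (96.5/26.0)^(1/1.52) = 2.370 m
h = 0.32 + 2.370 = 2.690 m

2.69 m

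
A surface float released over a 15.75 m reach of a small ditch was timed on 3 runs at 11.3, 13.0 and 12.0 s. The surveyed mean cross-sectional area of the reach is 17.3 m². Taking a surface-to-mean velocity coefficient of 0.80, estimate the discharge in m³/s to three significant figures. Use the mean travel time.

18.0 m³/s

t̄ = (11.3 + 13.0 + 12.0) / 3 = 12.1 s
v_surface = L / t̄ = 15.75 / 12.1 = 1.302 m/s
v_mean = 0.80 × 1.302 = 1.041 m/s
Q = A × v_mean = 17.3 × 1.041 = 18.01 m³/s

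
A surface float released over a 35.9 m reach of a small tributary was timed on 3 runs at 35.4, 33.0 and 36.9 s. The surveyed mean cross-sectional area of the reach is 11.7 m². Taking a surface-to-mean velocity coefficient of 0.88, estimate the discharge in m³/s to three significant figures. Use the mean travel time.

10.5 m³/s

t̄ = (35.4 + 33.0 + 36.9) / 3 = 35.1 s
v_surface = L / t̄ = 35.9 / 35.1 = 1.023 m/s
v_mean = 0.88 × 1.023 = 0.9001 m/s
Q = A × v_mean = 11.7 × 0.9001 = 10.53 m³/s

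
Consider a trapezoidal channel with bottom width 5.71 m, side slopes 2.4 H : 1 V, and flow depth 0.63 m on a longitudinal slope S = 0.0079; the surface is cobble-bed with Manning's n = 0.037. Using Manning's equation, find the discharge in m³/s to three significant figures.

6.94 m³/s

A = (b + z·y)·y = (5.71 + 2.4×0.63)×0.63 = 4.550 m²
P = b + 2y√(1+z²) = 5.71 + 2×0.63×√(1+2.4²) = 8.986 m
R = A/P = 4.550/8.986 = 0.5063 m
Q = (1/n)·A·R^(2/3)·S^(1/2) = (1/0.037) × 4.550 × 0.5063^(2/3) × 0.0079^(1/2) = 6.943 m³/s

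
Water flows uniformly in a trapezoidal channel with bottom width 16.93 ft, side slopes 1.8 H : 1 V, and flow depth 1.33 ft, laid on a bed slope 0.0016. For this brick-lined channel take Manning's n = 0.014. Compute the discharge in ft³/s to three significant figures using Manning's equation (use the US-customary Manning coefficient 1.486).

A = (b + z·y)·y = (16.93 + 1.8×1.33)×1.33 = 25.70 ft²
P = b + 2y√(1+z²) = 16.93 + 2×1.33×√(1+1.8²) = 22.41 ft
R = A/P = 25.70/22.41 = 1.147 ft
Q = (1.486/n)·A·R^(2/3)·S^(1/2) = (1.486/0.014) × 25.70 × 1.147^(2/3) × 0.0016^(1/2) = 119.6 ft³/s

120 ft³/s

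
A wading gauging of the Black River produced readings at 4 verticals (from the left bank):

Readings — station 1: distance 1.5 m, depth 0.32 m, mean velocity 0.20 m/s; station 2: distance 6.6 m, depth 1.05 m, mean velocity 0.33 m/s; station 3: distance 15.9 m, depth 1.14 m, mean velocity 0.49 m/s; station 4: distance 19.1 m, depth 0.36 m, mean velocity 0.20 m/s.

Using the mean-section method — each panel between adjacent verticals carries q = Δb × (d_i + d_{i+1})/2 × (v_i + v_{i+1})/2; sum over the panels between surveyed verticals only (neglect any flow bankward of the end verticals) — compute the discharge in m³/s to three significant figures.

Panel 1-2: Δb = 5.1 m, d̄ = (0.32+1.05)/2 = 0.685, v̄ = (0.20+0.33)/2 = 0.265 → q = 5.1×0.685×0.265 = 0.9258 m³/s
Panel 2-3: Δb = 9.3 m, d̄ = (1.05+1.14)/2 = 1.095, v̄ = (0.33+0.49)/2 = 0.41 → q = 9.3×1.095×0.41 = 4.175 m³/s
Panel 3-4: Δb = 3.2 m, d̄ = (1.14+0.36)/2 = 0.75, v̄ = (0.49+0.20)/2 = 0.345 → q = 3.2×0.75×0.345 = 0.8280 m³/s
Q = Σ q = 5.929 m³/s

5.93 m³/s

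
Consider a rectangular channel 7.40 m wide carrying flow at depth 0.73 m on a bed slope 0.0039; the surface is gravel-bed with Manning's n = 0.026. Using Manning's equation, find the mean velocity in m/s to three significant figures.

A = b·y = 7.40 × 0.73 = 5.402 m²
P = b + 2y = 7.40 + 2×0.73 = 8.860 m
R = A/P = 5.402/8.860 = 0.6097 m
Q = (1/n)·A·R^(2/3)·S^(1/2) = (1/0.026) × 5.402 × 0.6097^(2/3) × 0.0039^(1/2) = 9.330 m³/s
V = Q/A = 9.330/5.402 = 1.727 m/s

1.73 m/s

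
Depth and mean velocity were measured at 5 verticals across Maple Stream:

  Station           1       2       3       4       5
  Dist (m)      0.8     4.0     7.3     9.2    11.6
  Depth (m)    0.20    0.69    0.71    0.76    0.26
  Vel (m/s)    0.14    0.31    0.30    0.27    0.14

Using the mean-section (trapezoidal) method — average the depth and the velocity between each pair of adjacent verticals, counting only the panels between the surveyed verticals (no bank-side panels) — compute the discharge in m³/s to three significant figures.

Panel 1-2: Δb = 3.2 m, d̄ = (0.20+0.69)/2 = 0.445, v̄ = (0.14+0.31)/2 = 0.225 → q = 3.2×0.445×0.225 = 0.3204 m³/s
Panel 2-3: Δb = 3.3 m, d̄ = (0.69+0.71)/2 = 0.7, v̄ = (0.31+0.30)/2 = 0.305 → q = 3.3×0.7×0.305 = 0.7046 m³/s
Panel 3-4: Δb = 1.9 m, d̄ = (0.71+0.76)/2 = 0.735, v̄ = (0.30+0.27)/2 = 0.285 → q = 1.9×0.735×0.285 = 0.3980 m³/s
Panel 4-5: Δb = 2.4 m, d̄ = (0.76+0.26)/2 = 0.51, v̄ = (0.27+0.14)/2 = 0.205 → q = 2.4×0.51×0.205 = 0.2509 m³/s
Q = Σ q = 1.674 m³/s

1.67 m³/s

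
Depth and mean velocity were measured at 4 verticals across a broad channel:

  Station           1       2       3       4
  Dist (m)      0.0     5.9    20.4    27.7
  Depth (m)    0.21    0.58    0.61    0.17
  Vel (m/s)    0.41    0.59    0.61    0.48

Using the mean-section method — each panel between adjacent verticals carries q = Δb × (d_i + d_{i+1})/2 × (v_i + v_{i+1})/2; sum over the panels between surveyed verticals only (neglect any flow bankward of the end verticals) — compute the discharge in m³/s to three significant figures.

7.89 m³/s

Panel 1-2: Δb = 5.9 m, d̄ = (0.21+0.58)/2 = 0.395, v̄ = (0.41+0.59)/2 = 0.5 → q = 5.9×0.395×0.5 = 1.165 m³/s
Panel 2-3: Δb = 14.5 m, d̄ = (0.58+0.61)/2 = 0.595, v̄ = (0.59+0.61)/2 = 0.6 → q = 14.5×0.595×0.6 = 5.177 m³/s
Panel 3-4: Δb = 7.3 m, d̄ = (0.61+0.17)/2 = 0.39, v̄ = (0.61+0.48)/2 = 0.545 → q = 7.3×0.39×0.545 = 1.552 m³/s
Q = Σ q = 7.893 m³/s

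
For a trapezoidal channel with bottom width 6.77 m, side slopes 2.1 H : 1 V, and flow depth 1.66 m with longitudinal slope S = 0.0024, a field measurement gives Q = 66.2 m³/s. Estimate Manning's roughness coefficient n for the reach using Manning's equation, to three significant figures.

0.0140

A = (b + z·y)·y = (6.77 + 2.1×1.66)×1.66 = 17.02 m²
P = b + 2y√(1+z²) = 6.77 + 2×1.66×√(1+2.1²) = 14.49 m
R = A/P = 17.02/14.49 = 1.175 m
n = (1/Q)·A·R^(2/3)·S^(1/2) = (1/66.2) × 17.02 × 1.113 × 0.04899 = 0.01403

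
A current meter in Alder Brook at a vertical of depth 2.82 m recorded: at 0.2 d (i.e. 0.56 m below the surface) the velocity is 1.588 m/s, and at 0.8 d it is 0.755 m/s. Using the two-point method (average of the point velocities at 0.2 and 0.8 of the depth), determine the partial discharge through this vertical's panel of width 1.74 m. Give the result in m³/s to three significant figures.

v̄ = (1.588 + 0.755) / 2 = 1.172 m/s
q = v̄ × d × w = 1.172 × 2.82 × 1.74 = 5.748 m³/s

5.75 m³/s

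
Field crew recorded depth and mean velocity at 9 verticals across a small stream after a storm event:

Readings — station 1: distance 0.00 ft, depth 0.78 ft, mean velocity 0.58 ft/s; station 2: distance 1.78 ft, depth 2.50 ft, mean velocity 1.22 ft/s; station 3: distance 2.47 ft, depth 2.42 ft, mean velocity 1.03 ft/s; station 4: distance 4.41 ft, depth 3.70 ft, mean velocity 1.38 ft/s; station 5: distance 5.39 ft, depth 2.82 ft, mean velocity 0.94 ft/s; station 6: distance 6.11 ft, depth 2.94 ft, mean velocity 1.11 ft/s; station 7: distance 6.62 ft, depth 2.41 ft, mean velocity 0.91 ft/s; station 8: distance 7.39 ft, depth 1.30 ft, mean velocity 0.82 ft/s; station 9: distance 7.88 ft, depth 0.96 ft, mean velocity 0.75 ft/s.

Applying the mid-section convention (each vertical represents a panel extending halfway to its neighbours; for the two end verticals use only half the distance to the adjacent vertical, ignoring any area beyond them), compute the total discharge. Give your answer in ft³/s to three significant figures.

21.4 ft³/s

w_1 = (1.78 − 0.00)/2 = 0.89 ft; q_1 = 0.58 × 0.78 × 0.89 = 0.4026 ft³/s
w_2 = (2.47 − 0.00)/2 = 1.235 ft; q_2 = 1.22 × 2.50 × 1.235 = 3.767 ft³/s
w_3 = (4.41 − 1.78)/2 = 1.315 ft; q_3 = 1.03 × 2.42 × 1.315 = 3.278 ft³/s
w_4 = (5.39 − 2.47)/2 = 1.46 ft; q_4 = 1.38 × 3.70 × 1.46 = 7.455 ft³/s
w_5 = (6.11 − 4.41)/2 = 0.85 ft; q_5 = 0.94 × 2.82 × 0.85 = 2.253 ft³/s
w_6 = (6.62 − 5.39)/2 = 0.615 ft; q_6 = 1.11 × 2.94 × 0.615 = 2.007 ft³/s
w_7 = (7.39 − 6.11)/2 = 0.64 ft; q_7 = 0.91 × 2.41 × 0.64 = 1.404 ft³/s
w_8 = (7.88 − 6.62)/2 = 0.63 ft; q_8 = 0.82 × 1.30 × 0.63 = 0.6716 ft³/s
w_9 = (7.88 − 7.39)/2 = 0.245 ft; q_9 = 0.75 × 0.96 × 0.245 = 0.1764 ft³/s
Q = Σ qᵢ = 21.41 ft³/s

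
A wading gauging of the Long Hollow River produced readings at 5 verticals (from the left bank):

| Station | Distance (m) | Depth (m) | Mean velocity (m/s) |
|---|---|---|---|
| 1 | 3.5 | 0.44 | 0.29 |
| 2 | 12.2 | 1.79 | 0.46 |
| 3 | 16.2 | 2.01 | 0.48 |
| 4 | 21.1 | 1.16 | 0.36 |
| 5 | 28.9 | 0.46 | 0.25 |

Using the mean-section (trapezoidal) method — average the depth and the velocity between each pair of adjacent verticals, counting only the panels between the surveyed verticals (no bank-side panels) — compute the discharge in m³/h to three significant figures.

Panel 1-2: Δb = 8.7 m, d̄ = (0.44+1.79)/2 = 1.115, v̄ = (0.29+0.46)/2 = 0.375 → q = 8.7×1.115×0.375 = 3.638 m³/s
Panel 2-3: Δb = 4 m, d̄ = (1.79+2.01)/2 = 1.9, v̄ = (0.46+0.48)/2 = 0.47 → q = 4×1.9×0.47 = 3.572 m³/s
Panel 3-4: Δb = 4.9 m, d̄ = (2.01+1.16)/2 = 1.585, v̄ = (0.48+0.36)/2 = 0.42 → q = 4.9×1.585×0.42 = 3.262 m³/s
Panel 4-5: Δb = 7.8 m, d̄ = (1.16+0.46)/2 = 0.81, v̄ = (0.36+0.25)/2 = 0.305 → q = 7.8×0.81×0.305 = 1.927 m³/s
Q = Σ q = 12.40 m³/s
= 12.40 × 3600 = 44630 m³/h

44600 m³/h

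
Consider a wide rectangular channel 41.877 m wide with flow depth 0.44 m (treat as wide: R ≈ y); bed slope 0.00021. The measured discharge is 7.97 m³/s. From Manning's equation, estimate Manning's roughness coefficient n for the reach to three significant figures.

0.0194

A = b·y = 41.877 × 0.44 = 18.43 m²
Wide channel: R ≈ y = 0.44 m
n = (1/Q)·A·R^(2/3)·S^(1/2) = (1/7.97) × 18.43 × 0.5785 × 0.01449 = 0.01938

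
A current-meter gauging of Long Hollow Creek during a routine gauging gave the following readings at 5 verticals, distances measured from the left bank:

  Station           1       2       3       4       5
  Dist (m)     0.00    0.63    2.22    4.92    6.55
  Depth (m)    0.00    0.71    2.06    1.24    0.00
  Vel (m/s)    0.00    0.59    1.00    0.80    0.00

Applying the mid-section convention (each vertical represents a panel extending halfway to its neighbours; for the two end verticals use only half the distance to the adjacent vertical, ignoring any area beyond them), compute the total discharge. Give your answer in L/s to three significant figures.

7030 L/s

w_2 = (2.22 − 0.00)/2 = 1.11 m; q_2 = 0.59 × 0.71 × 1.11 = 0.4650 m³/s
w_3 = (4.92 − 0.63)/2 = 2.145 m; q_3 = 1.00 × 2.06 × 2.145 = 4.419 m³/s
w_4 = (6.55 − 2.22)/2 = 2.165 m; q_4 = 0.80 × 1.24 × 2.165 = 2.148 m³/s
Stations 1, 5 contribute zero (depth or velocity is 0).
Q = Σ qᵢ = 7.031 m³/s
= 7.031 × 1000 = 7031 L/s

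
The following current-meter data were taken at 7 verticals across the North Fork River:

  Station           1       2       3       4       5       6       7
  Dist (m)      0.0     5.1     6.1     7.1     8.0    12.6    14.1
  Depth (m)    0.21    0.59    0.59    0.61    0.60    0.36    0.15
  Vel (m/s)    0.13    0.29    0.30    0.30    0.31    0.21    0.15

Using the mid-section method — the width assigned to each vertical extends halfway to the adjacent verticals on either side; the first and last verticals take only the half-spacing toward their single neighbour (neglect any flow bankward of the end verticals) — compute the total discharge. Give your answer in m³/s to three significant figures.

w_1 = (5.1 − 0.0)/2 = 2.55 m; q_1 = 0.13 × 0.21 × 2.55 = 0.06962 m³/s
w_2 = (6.1 − 0.0)/2 = 3.05 m; q_2 = 0.29 × 0.59 × 3.05 = 0.5219 m³/s
w_3 = (7.1 − 5.1)/2 = 1 m; q_3 = 0.30 × 0.59 × 1 = 0.1770 m³/s
w_4 = (8.0 − 6.1)/2 = 0.95 m; q_4 = 0.30 × 0.61 × 0.95 = 0.1739 m³/s
w_5 = (12.6 − 7.1)/2 = 2.75 m; q_5 = 0.31 × 0.60 × 2.75 = 0.5115 m³/s
w_6 = (14.1 − 8.0)/2 = 3.05 m; q_6 = 0.21 × 0.36 × 3.05 = 0.2306 m³/s
w_7 = (14.1 − 12.6)/2 = 0.75 m; q_7 = 0.15 × 0.15 × 0.75 = 0.01688 m³/s
Q = Σ qᵢ = 1.701 m³/s

1.70 m³/s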